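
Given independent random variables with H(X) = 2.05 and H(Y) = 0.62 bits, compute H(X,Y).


For independent variables, H(X,Y) = H(X) + H(Y) = 2.05 + 0.62 = 2.67

2.67 bits


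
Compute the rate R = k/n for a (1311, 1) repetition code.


Rate = k/n = 1/1311

1/1311


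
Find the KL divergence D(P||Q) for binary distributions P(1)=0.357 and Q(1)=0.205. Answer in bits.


KL = p*log2(p/q) + (1-p)*log2((1-p)/(1-q)) = 0.357*log2(0.357/0.205) + 0.643*log2(0.643/0.795) = 0.0889

0.0889 bits


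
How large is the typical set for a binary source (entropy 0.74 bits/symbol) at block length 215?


log2|A_typical| = nH = 215 * 0.74 = 159.1, so |A_typical| ~ 2^159.1 = 7.832e+47

7.832e+47


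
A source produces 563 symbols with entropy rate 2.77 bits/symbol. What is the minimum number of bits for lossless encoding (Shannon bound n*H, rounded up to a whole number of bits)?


Minimum bits >= n * H = 563 * 2.77 = 1559.51, rounded up to a whole number of bits = 1560

1560 bits


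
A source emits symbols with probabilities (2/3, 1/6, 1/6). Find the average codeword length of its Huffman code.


Huffman construction (repeatedly merge the two least-probable nodes; each merge adds 1 bit to every symbol beneath it): 1/6 + 1/6 = 1/3; 1/3 + 2/3 = 1. Resulting codeword lengths (in the order the probabilities were given): (1, 2, 2). L_avg = sum(p_i * l_i) = 2/3*1 + 1/6*2 + 1/6*2 = 4/3 = 1.3333

1.3333 bits


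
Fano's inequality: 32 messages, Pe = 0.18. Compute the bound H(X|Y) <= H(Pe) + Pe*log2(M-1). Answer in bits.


H(Pe) = -Pe*log2(Pe) - (1-Pe)*log2(1-Pe) = -0.18*log2(0.18) - 0.82*log2(0.82) = 0.445308 + 0.234769 = 0.6801. Pe*log2(M-1) = 0.18*log2(31) = 0.891755. Bound = H(Pe) + Pe*log2(M-1) = 0.445308 + 0.234769 + 0.891755 = 1.5718

1.5718 bits


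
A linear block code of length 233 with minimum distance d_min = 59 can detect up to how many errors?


Detection capability = d_min - 1 = 59 - 1 = 58

58 errors


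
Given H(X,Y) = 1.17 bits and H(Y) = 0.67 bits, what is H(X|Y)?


H(X|Y) = H(X,Y) - H(Y) = 1.17 - 0.67 = 0.5

0.5 bits


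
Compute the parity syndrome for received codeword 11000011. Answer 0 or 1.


Syndrome = XOR of all bits = 1 XOR 1 XOR 0 XOR 0 XOR 0 XOR 0 XOR 1 XOR 1 = 0

0


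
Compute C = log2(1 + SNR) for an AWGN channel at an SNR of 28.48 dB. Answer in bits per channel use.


SNR_linear = 10^(28.48/10) = 704.6931; C = log2(1 + SNR_linear) = log2(1 + 704.6931) = 9.4629

9.4629 bits/channel use


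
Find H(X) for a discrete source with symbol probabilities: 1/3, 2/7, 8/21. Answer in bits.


H = -sum(p_i * log2(p_i)). Terms: -(1/3)*log2(1/3) = 0.528321; -(2/7)*log2(2/7) = 0.516387; -(8/21)*log2(8/21) = 0.530407. H = 0.528321 + 0.516387 + 0.530407 = 1.5751

1.5751 bits


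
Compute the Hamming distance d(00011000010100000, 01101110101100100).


Count differing positions: . ^ ^ ^ . ^ ^ . ^ ^ ^ . . . ^ . . = 9 differences

9


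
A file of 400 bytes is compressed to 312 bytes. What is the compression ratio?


Ratio = original / compressed = 400 / 312 = 1.2821

1.2821


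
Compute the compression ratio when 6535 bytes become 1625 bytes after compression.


Ratio = original / compressed = 6535 / 1625 = 4.0215

4.0215


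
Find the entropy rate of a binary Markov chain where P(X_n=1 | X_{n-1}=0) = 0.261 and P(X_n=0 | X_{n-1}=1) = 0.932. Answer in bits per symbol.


Stationary distribution: pi_0 = p10/(p01+p10) = 0.7812, pi_1 = 0.2188. Entropy rate H' = pi_0*H(p01) + pi_1*H(p10) = 0.7812*0.8283 + 0.2188*0.3584 = 0.7255

0.7255 bits/symbol


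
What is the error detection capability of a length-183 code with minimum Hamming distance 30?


Detection capability = d_min - 1 = 30 - 1 = 29

29 errors


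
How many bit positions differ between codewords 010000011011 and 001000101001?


Count differing positions: . ^ ^ . . . ^ ^ . . ^ . = 5 differences

5


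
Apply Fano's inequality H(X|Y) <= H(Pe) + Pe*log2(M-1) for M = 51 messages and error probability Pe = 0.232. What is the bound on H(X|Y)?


H(Pe) = -Pe*log2(Pe) - (1-Pe)*log2(1-Pe) = -0.232*log2(0.232) - 0.768*log2(0.768) = 0.489010 + 0.292471 = 0.7815. Pe*log2(M-1) = 0.232*log2(50) = 1.309375. Bound = H(Pe) + Pe*log2(M-1) = 0.489010 + 0.292471 + 1.309375 = 2.0909

2.0909 bits


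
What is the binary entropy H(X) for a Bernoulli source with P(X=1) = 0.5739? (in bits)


H = -p*log2(p) - (1-p)*log2(1-p). -0.5739*log2(0.5739) = 0.459768; -0.4261*log2(0.4261) = 0.524417. H = 0.459768 + 0.524417 = 0.9842

0.9842 bits


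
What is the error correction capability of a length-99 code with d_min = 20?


Correction capability = floor((d-1)/2) = floor((20-1)/2) = 9

9 errors


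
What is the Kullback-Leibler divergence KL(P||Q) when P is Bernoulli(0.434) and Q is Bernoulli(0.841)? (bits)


KL = p*log2(p/q) + (1-p)*log2((1-p)/(1-q)) = 0.434*log2(0.434/0.841) + 0.566*log2(0.566/0.159) = 0.6226

0.6226 bits


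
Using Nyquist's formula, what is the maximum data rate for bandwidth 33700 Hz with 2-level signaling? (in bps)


Rate = 2 * B * log2(M) = 2 * 33700 * 1.0 = 67400.0

67400.0 bps


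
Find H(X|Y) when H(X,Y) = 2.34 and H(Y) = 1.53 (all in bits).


H(X|Y) = H(X,Y) - H(Y) = 2.34 - 1.53 = 0.81

0.81 bits


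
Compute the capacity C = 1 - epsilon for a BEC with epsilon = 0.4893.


C = 1 - epsilon = 1 - 0.4893 = 0.5107

0.5107 bits


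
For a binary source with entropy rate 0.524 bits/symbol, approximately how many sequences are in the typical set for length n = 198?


log2|A_typical| = nH = 198 * 0.524 = 103.752, so |A_typical| ~ 2^103.752 = 1.708e+31

1.708e+31


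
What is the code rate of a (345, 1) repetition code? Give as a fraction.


Rate = k/n = 1/345

1/345


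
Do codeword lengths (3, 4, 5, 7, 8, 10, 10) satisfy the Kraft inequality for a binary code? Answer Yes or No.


Kraft sum = sum(2^(-l_i)) = 0.2324, need <= 1. Result: satisfied (a binary prefix-free code with these lengths exists)

Yes


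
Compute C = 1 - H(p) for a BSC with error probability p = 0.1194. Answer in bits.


H(p) = -p*log2(p) - (1-p)*log2(1-p) = -0.1194*log2(0.1194) - 0.8806*log2(0.8806) = 0.366095 + 0.161538 = 0.5276. C = 1 - H(p) = 1 - 0.5276 = 0.4724

0.4724 bits


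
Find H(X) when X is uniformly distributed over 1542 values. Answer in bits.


H = log2(n) = log2(1542) = 10.5906

10.5906 bits


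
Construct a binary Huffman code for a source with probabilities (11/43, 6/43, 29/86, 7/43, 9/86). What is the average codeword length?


Huffman construction (repeatedly merge the two least-probable nodes; each merge adds 1 bit to every symbol beneath it): 9/86 + 6/43 = 21/86; 7/43 + 21/86 = 35/86; 11/43 + 29/86 = 51/86; 35/86 + 51/86 = 1. Resulting codeword lengths (in the order the probabilities were given): (2, 3, 2, 2, 3). L_avg = sum(p_i * l_i) = 11/43*2 + 6/43*3 + 29/86*2 + 7/43*2 + 9/86*3 = 193/86 = 2.2442

2.2442 bits


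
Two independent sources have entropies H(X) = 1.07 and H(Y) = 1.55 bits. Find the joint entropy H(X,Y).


For independent variables, H(X,Y) = H(X) + H(Y) = 1.07 + 1.55 = 2.62

2.62 bits


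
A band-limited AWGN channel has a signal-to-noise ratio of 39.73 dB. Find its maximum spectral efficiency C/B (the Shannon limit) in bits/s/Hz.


SNR_linear = 10^(39.73/10) = 9397.2331; C/B = log2(1 + SNR_linear) = log2(1 + 9397.2331) = 13.1982

13.1982 bits/s/Hz


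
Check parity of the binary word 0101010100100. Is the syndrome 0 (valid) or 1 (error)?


Syndrome = XOR of all bits = 0 XOR 1 XOR 0 XOR 1 XOR 0 XOR 1 XOR 0 XOR 1 XOR 0 XOR 0 XOR 1 XOR 0 XOR 0 = 1

1


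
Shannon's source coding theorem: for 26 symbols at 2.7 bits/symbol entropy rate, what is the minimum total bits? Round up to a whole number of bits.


Minimum bits >= n * H = 26 * 2.7 = 70.2, rounded up to a whole number of bits = 71

71 bits


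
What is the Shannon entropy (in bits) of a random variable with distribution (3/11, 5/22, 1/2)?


H = -sum(p_i * log2(p_i)). Terms: -(3/11)*log2(3/11) = 0.511219; -(5/22)*log2(5/22) = 0.485796; -(1/2)*log2(1/2) = 0.500000. H = 0.511219 + 0.485796 + 0.500000 = 1.497

1.497 bits


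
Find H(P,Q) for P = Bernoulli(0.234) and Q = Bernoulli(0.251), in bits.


H(P,Q) = -p*log2(q) - (1-p)*log2(1-q). -0.234*log2(0.251) = 0.466652; -0.766*log2(0.749) = 0.319393. H(P,Q) = 0.466652 + 0.319393 = 0.786

0.786 bits


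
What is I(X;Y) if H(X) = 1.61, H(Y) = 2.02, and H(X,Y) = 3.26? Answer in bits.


I(X;Y) = H(X) + H(Y) - H(X,Y) = 1.61 + 2.02 - 3.26 = 0.37

0.37 bits


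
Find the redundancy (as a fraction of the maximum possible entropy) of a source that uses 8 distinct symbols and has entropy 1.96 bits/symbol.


H_max = log2(K) = log2(8) = 3.0 bits/symbol. Redundancy = 1 - H/H_max = 1 - 1.96/3.0 = 1 - 0.6533 = 0.3467

0.3467


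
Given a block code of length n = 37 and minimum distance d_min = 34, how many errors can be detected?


Detection capability = d_min - 1 = 34 - 1 = 33

33 errors


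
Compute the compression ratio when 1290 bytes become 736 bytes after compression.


Ratio = original / compressed = 1290 / 736 = 1.7527

1.7527


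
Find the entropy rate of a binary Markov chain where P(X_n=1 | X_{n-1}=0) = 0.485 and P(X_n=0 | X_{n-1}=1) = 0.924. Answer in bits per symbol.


Stationary distribution: pi_0 = p10/(p01+p10) = 0.6558, pi_1 = 0.3442. Entropy rate H' = pi_0*H(p01) + pi_1*H(p10) = 0.6558*0.9994 + 0.3442*0.3879 = 0.7889

0.7889 bits/symbol


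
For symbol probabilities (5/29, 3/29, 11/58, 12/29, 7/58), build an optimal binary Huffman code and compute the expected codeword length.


Huffman construction (repeatedly merge the two least-probable nodes; each merge adds 1 bit to every symbol beneath it): 3/29 + 7/58 = 13/58; 5/29 + 11/58 = 21/58; 13/58 + 21/58 = 17/29; 12/29 + 17/29 = 1. Resulting codeword lengths (in the order the probabilities were given): (3, 3, 3, 1, 3). L_avg = sum(p_i * l_i) = 5/29*3 + 3/29*3 + 11/58*3 + 12/29*1 + 7/58*3 = 63/29 = 2.1724

2.1724 bits


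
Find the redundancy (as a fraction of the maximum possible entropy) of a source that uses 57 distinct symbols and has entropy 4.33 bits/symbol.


H_max = log2(K) = log2(57) = 5.8329 bits/symbol. Redundancy = 1 - H/H_max = 1 - 4.33/5.8329 = 1 - 0.7423 = 0.2577

0.2577


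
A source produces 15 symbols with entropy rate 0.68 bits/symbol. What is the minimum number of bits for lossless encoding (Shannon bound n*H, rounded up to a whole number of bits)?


Minimum bits >= n * H = 15 * 0.68 = 10.2, rounded up to a whole number of bits = 11

11 bits


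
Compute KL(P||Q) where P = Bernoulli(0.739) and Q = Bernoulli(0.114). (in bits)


KL = p*log2(p/q) + (1-p)*log2((1-p)/(1-q)) = 0.739*log2(0.739/0.114) + 0.261*log2(0.261/0.886) = 1.5325

1.5325 bits


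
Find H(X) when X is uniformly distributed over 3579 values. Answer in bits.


H = log2(n) = log2(3579) = 11.8053

11.8053 bits


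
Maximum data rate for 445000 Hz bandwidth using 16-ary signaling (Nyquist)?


Rate = 2 * B * log2(M) = 2 * 445000 * 4.0 = 3560000.0

3560000.0 bps


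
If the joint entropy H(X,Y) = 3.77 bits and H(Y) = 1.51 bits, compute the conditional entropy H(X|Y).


H(X|Y) = H(X,Y) - H(Y) = 3.77 - 1.51 = 2.26

2.26 bits


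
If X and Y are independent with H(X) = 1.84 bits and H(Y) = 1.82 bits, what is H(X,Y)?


For independent variables, H(X,Y) = H(X) + H(Y) = 1.84 + 1.82 = 3.66

3.66 bits


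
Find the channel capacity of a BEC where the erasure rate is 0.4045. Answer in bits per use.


C = 1 - epsilon = 1 - 0.4045 = 0.5955

0.5955 bits


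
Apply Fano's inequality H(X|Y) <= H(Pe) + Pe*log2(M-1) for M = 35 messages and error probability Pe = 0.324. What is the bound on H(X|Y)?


H(Pe) = -Pe*log2(Pe) - (1-Pe)*log2(1-Pe) = -0.324*log2(0.324) - 0.676*log2(0.676) = 0.526803 + 0.381876 = 0.9087. Pe*log2(M-1) = 0.324*log2(34) = 1.648338. Bound = H(Pe) + Pe*log2(M-1) = 0.526803 + 0.381876 + 1.648338 = 2.557

2.557 bits


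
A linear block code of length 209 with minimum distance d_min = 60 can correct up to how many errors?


Correction capability = floor((d-1)/2) = floor((60-1)/2) = 29

29 errors


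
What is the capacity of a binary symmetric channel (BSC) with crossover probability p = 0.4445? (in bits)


H(p) = -p*log2(p) - (1-p)*log2(1-p) = -0.4445*log2(0.4445) - 0.5555*log2(0.5555) = 0.519952 + 0.471142 = 0.9911. C = 1 - H(p) = 1 - 0.9911 = 0.0089

0.0089 bits


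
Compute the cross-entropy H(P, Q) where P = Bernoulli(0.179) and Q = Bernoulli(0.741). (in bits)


H(P,Q) = -p*log2(q) - (1-p)*log2(1-q). -0.179*log2(0.741) = 0.077409; -0.821*log2(0.259) = 1.600109. H(P,Q) = 0.077409 + 1.600109 = 1.6775

1.6775 bits


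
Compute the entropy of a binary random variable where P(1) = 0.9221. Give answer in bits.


H = -p*log2(p) - (1-p)*log2(1-p). -0.9221*log2(0.9221) = 0.107890; -0.0779*log2(0.0779) = 0.286846. H = 0.107890 + 0.286846 = 0.3947

0.3947 bits


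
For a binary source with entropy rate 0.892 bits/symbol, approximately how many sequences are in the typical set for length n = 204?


log2|A_typical| = nH = 204 * 0.892 = 181.968, so |A_typical| ~ 2^181.968 = 5.996e+54

5.996e+54


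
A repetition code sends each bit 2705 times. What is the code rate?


Rate = k/n = 1/2705

1/2705


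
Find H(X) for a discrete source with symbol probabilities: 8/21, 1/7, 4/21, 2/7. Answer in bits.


H = -sum(p_i * log2(p_i)). Terms: -(8/21)*log2(8/21) = 0.530407; -(1/7)*log2(1/7) = 0.401051; -(4/21)*log2(4/21) = 0.455680; -(2/7)*log2(2/7) = 0.516387. H = 0.530407 + 0.401051 + 0.455680 + 0.516387 = 1.9035

1.9035 bits


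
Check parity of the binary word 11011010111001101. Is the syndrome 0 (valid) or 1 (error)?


Syndrome = XOR of all bits = 1 XOR 1 XOR 0 XOR 1 XOR 1 XOR 0 XOR 1 XOR 0 XOR 1 XOR 1 XOR 1 XOR 0 XOR 0 XOR 1 XOR 1 XOR 0 XOR 1 = 1

1


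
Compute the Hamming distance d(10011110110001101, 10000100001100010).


Count differing positions: . . . ^ ^ . ^ . ^ ^ ^ ^ . ^ ^ ^ ^ = 11 differences

11


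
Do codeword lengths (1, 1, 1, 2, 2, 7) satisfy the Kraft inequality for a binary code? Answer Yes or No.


Kraft sum = sum(2^(-l_i)) = 2.0078, need <= 1. Result: violated (a binary prefix-free code with these lengths cannot exist)

No


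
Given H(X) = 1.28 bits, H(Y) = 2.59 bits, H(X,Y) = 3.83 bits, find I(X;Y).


I(X;Y) = H(X) + H(Y) - H(X,Y) = 1.28 + 2.59 - 3.83 = 0.04

0.04 bits


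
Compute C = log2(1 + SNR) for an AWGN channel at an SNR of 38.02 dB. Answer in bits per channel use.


SNR_linear = 10^(38.02/10) = 6338.6971; C = log2(1 + SNR_linear) = log2(1 + 6338.6971) = 12.6302

12.6302 bits/channel use


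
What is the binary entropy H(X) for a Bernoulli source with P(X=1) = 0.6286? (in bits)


H = -p*log2(p) - (1-p)*log2(1-p). -0.6286*log2(0.6286) = 0.421027; -0.3714*log2(0.3714) = 0.530714. H = 0.421027 + 0.530714 = 0.9517

0.9517 bits


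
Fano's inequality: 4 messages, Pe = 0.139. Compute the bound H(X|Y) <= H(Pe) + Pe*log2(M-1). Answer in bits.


H(Pe) = -Pe*log2(Pe) - (1-Pe)*log2(1-Pe) = -0.139*log2(0.139) - 0.861*log2(0.861) = 0.395711 + 0.185903 = 0.5816. Pe*log2(M-1) = 0.139*log2(3) = 0.220310. Bound = H(Pe) + Pe*log2(M-1) = 0.395711 + 0.185903 + 0.220310 = 0.8019

0.8019 bits


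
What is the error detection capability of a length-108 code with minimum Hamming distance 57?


Detection capability = d_min - 1 = 57 - 1 = 56

56 errors


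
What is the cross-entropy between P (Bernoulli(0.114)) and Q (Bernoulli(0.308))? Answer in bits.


H(P,Q) = -p*log2(q) - (1-p)*log2(1-q). -0.114*log2(0.308) = 0.193686; -0.886*log2(0.692) = 0.470604. H(P,Q) = 0.193686 + 0.470604 = 0.6643

0.6643 bits


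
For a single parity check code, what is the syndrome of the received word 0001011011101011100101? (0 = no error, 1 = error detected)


Syndrome = XOR of all bits = 0 XOR 0 XOR 0 XOR 1 XOR 0 XOR 1 XOR 1 XOR 0 XOR 1 XOR 1 XOR 1 XOR 0 XOR 1 XOR 0 XOR 1 XOR 1 XOR 1 XOR 0 XOR 0 XOR 1 XOR 0 XOR 1 = 0

0


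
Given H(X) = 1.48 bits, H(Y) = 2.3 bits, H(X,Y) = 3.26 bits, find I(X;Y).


I(X;Y) = H(X) + H(Y) - H(X,Y) = 1.48 + 2.3 - 3.26 = 0.52

0.52 bits


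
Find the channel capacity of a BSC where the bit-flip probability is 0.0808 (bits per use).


H(p) = -p*log2(p) - (1-p)*log2(1-p) = -0.0808*log2(0.0808) - 0.9192*log2(0.9192) = 0.293264 + 0.111728 = 0.405. C = 1 - H(p) = 1 - 0.405 = 0.595

0.595 bits


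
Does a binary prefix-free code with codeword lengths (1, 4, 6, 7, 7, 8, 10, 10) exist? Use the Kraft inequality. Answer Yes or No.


Kraft sum = sum(2^(-l_i)) = 0.5996, need <= 1. Result: satisfied (a binary prefix-free code with these lengths exists)

Yes


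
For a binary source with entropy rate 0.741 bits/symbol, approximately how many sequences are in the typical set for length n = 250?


log2|A_typical| = nH = 250 * 0.741 = 185.25, so |A_typical| ~ 2^185.25 = 5.832e+55

5.832e+55


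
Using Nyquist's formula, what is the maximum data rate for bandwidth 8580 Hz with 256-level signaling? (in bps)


Rate = 2 * B * log2(M) = 2 * 8580 * 8.0 = 137280.0

137280.0 bps


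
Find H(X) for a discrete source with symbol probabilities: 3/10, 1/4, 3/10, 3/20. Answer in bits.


H = -sum(p_i * log2(p_i)). Terms: -(3/10)*log2(3/10) = 0.521090; -(1/4)*log2(1/4) = 0.500000; -(3/10)*log2(3/10) = 0.521090; -(3/20)*log2(3/20) = 0.410545. H = 0.521090 + 0.500000 + 0.521090 + 0.410545 = 1.9527

1.9527 bits


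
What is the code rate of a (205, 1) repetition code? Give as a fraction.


Rate = k/n = 1/205

1/205


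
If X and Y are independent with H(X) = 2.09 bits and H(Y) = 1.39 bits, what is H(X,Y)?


For independent variables, H(X,Y) = H(X) + H(Y) = 2.09 + 1.39 = 3.48

3.48 bits


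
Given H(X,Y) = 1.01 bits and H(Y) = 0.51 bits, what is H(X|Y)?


H(X|Y) = H(X,Y) - H(Y) = 1.01 - 0.51 = 0.5

0.5 bits


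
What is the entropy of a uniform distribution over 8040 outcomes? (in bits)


H = log2(n) = log2(8040) = 12.973

12.973 bits


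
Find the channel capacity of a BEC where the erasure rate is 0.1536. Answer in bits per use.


C = 1 - epsilon = 1 - 0.1536 = 0.8464

0.8464 bits


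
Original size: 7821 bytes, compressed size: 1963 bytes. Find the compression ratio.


Ratio = original / compressed = 7821 / 1963 = 3.9842

3.9842


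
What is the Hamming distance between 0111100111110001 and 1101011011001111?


Count differing positions: ^ . ^ . ^ ^ ^ ^ . . ^ ^ ^ ^ ^ . = 11 differences

11


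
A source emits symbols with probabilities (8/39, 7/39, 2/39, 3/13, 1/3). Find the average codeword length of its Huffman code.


Huffman construction (repeatedly merge the two least-probable nodes; each merge adds 1 bit to every symbol beneath it): 2/39 + 7/39 = 3/13; 8/39 + 3/13 = 17/39; 3/13 + 1/3 = 22/39; 17/39 + 22/39 = 1. Resulting codeword lengths (in the order the probabilities were given): (2, 3, 3, 2, 2). L_avg = sum(p_i * l_i) = 8/39*2 + 7/39*3 + 2/39*3 + 3/13*2 + 1/3*2 = 29/13 = 2.2308

2.2308 bits


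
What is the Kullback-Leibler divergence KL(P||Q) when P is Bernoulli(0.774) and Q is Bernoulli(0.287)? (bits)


KL = p*log2(p/q) + (1-p)*log2((1-p)/(1-q)) = 0.774*log2(0.774/0.287) + 0.226*log2(0.226/0.713) = 0.7332

0.7332 bits


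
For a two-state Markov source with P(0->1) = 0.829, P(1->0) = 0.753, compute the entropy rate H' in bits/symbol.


Stationary distribution: pi_0 = p10/(p01+p10) = 0.476, pi_1 = 0.524. Entropy rate H' = pi_0*H(p01) + pi_1*H(p10) = 0.476*0.66 + 0.524*0.8065 = 0.7368

0.7368 bits/symbol


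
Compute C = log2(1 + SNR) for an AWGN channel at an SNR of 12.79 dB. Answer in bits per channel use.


SNR_linear = 10^(12.79/10) = 19.0108; C = log2(1 + SNR_linear) = log2(1 + 19.0108) = 4.3227

4.3227 bits/channel use


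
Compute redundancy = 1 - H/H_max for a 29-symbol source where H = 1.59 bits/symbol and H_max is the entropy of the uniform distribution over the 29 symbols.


H_max = log2(K) = log2(29) = 4.858 bits/symbol. Redundancy = 1 - H/H_max = 1 - 1.59/4.858 = 1 - 0.3273 = 0.6727

0.6727


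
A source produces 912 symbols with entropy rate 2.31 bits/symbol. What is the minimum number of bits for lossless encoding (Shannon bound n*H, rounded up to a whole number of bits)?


Minimum bits >= n * H = 912 * 2.31 = 2106.72, rounded up to a whole number of bits = 2107

2107 bits


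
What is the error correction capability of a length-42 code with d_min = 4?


Correction capability = floor((d-1)/2) = floor((4-1)/2) = 1

1 errors


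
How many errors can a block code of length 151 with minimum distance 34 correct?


Correction capability = floor((d-1)/2) = floor((34-1)/2) = 16

16 errors


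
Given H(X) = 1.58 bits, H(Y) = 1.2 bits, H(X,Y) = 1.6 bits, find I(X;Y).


I(X;Y) = H(X) + H(Y) - H(X,Y) = 1.58 + 1.2 - 1.6 = 1.18

1.18 bits


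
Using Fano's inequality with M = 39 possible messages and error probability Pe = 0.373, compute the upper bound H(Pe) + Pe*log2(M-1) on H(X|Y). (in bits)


H(Pe) = -Pe*log2(Pe) - (1-Pe)*log2(1-Pe) = -0.373*log2(0.373) - 0.627*log2(0.627) = 0.530687 + 0.422261 = 0.9529. Pe*log2(M-1) = 0.373*log2(38) = 1.957477. Bound = H(Pe) + Pe*log2(M-1) = 0.530687 + 0.422261 + 1.957477 = 2.9104

2.9104 bits


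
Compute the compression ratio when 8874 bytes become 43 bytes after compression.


Ratio = original / compressed = 8874 / 43 = 206.3721

206.3721


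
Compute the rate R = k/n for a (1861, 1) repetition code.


Rate = k/n = 1/1861

1/1861


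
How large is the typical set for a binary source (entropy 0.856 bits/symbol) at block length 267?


log2|A_typical| = nH = 267 * 0.856 = 228.552, so |A_typical| ~ 2^228.552 = 6.324e+68

6.324e+68


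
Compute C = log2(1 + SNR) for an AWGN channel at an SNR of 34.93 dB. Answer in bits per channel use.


SNR_linear = 10^(34.93/10) = 3111.7163; C = log2(1 + SNR_linear) = log2(1 + 3111.7163) = 11.604

11.604 bits/channel use


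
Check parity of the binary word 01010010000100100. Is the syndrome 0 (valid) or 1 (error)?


Syndrome = XOR of all bits = 0 XOR 1 XOR 0 XOR 1 XOR 0 XOR 0 XOR 1 XOR 0 XOR 0 XOR 0 XOR 0 XOR 1 XOR 0 XOR 0 XOR 1 XOR 0 XOR 0 = 1

1


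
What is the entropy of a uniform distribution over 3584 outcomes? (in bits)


H = log2(n) = log2(3584) = 11.8074

11.8074 bits


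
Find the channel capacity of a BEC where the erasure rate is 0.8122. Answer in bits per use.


C = 1 - epsilon = 1 - 0.8122 = 0.1878

0.1878 bits


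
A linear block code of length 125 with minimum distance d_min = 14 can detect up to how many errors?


Detection capability = d_min - 1 = 14 - 1 = 13

13 errors


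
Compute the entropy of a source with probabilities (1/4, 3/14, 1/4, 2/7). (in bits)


H = -sum(p_i * log2(p_i)). Terms: -(1/4)*log2(1/4) = 0.500000; -(3/14)*log2(3/14) = 0.476227; -(1/4)*log2(1/4) = 0.500000; -(2/7)*log2(2/7) = 0.516387. H = 0.500000 + 0.476227 + 0.500000 + 0.516387 = 1.9926

1.9926 bits


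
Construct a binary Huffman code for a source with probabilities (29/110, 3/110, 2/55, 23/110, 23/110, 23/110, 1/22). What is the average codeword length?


Huffman construction (repeatedly merge the two least-probable nodes; each merge adds 1 bit to every symbol beneath it): 3/110 + 2/55 = 7/110; 1/22 + 7/110 = 6/55; 6/55 + 23/110 = 7/22; 23/110 + 23/110 = 23/55; 29/110 + 7/22 = 32/55; 23/55 + 32/55 = 1. Resulting codeword lengths (in the order the probabilities were given): (2, 5, 5, 3, 2, 2, 4). L_avg = sum(p_i * l_i) = 29/110*2 + 3/110*5 + 2/55*5 + 23/110*3 + 23/110*2 + 23/110*2 + 1/22*4 = 137/55 = 2.4909

2.4909 bits


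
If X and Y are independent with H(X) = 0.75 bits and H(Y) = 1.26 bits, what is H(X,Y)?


For independent variables, H(X,Y) = H(X) + H(Y) = 0.75 + 1.26 = 2.01

2.01 bits


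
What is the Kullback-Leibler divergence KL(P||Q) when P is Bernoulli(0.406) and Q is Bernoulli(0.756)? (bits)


KL = p*log2(p/q) + (1-p)*log2((1-p)/(1-q)) = 0.406*log2(0.406/0.756) + 0.594*log2(0.594/0.244) = 0.3983

0.3983 bits


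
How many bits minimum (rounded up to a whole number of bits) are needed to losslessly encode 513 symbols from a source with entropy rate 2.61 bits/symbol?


Minimum bits >= n * H = 513 * 2.61 = 1338.93, rounded up to a whole number of bits = 1339

1339 bits


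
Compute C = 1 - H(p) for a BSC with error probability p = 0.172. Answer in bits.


H(p) = -p*log2(p) - (1-p)*log2(1-p) = -0.172*log2(0.172) - 0.828*log2(0.828) = 0.436797 + 0.225462 = 0.6623. C = 1 - H(p) = 1 - 0.6623 = 0.3377

0.3377 bits


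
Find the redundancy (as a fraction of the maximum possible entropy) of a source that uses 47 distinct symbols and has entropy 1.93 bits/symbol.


H_max = log2(K) = log2(47) = 5.5546 bits/symbol. Redundancy = 1 - H/H_max = 1 - 1.93/5.5546 = 1 - 0.3475 = 0.6525

0.6525


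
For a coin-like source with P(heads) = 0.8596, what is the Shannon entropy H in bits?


H = -p*log2(p) - (1-p)*log2(1-p). -0.8596*log2(0.8596) = 0.187619; -0.1404*log2(0.1404) = 0.397667. H = 0.187619 + 0.397667 = 0.5853

0.5853 bits


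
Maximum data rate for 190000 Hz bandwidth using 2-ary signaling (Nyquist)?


Rate = 2 * B * log2(M) = 2 * 190000 * 1.0 = 380000.0

380000.0 bps


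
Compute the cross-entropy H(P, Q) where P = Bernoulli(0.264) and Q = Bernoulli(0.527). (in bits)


H(P,Q) = -p*log2(q) - (1-p)*log2(1-q). -0.264*log2(0.527) = 0.243969; -0.736*log2(0.473) = 0.794945. H(P,Q) = 0.243969 + 0.794945 = 1.0389

1.0389 bits


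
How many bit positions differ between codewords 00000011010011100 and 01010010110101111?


Count differing positions: . ^ . ^ . . . ^ ^ . . ^ ^ . . ^ ^ = 8 differences

8


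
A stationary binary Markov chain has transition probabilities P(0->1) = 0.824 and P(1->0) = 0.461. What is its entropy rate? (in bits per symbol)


Stationary distribution: pi_0 = p10/(p01+p10) = 0.3588, pi_1 = 0.6412. Entropy rate H' = pi_0*H(p01) + pi_1*H(p10) = 0.3588*0.6712 + 0.6412*0.9956 = 0.8792

0.8792 bits/symbol


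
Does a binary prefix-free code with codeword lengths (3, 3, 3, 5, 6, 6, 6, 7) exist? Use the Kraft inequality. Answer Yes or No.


Kraft sum = sum(2^(-l_i)) = 0.4609, need <= 1. Result: satisfied (a binary prefix-free code with these lengths exists)

Yes


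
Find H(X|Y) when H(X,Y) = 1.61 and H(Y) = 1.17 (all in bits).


H(X|Y) = H(X,Y) - H(Y) = 1.61 - 1.17 = 0.44

0.44 bits


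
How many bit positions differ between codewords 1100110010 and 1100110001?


Count differing positions: . . . . . . . . ^ ^ = 2 differences

2


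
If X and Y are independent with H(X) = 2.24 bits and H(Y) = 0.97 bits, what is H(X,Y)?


For independent variables, H(X,Y) = H(X) + H(Y) = 2.24 + 0.97 = 3.21

3.21 bits


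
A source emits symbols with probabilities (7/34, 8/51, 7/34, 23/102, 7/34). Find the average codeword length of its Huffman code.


Huffman construction (repeatedly merge the two least-probable nodes; each merge adds 1 bit to every symbol beneath it): 8/51 + 7/34 = 37/102; 7/34 + 7/34 = 7/17; 23/102 + 37/102 = 10/17; 7/17 + 10/17 = 1. Resulting codeword lengths (in the order the probabilities were given): (3, 3, 2, 2, 2). L_avg = sum(p_i * l_i) = 7/34*3 + 8/51*3 + 7/34*2 + 23/102*2 + 7/34*2 = 241/102 = 2.3627

2.3627 bits


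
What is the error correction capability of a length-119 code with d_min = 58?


Correction capability = floor((d-1)/2) = floor((58-1)/2) = 28

28 errors


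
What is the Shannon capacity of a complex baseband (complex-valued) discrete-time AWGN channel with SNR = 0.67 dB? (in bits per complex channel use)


SNR_linear = 10^(0.67/10) = 1.1668; C = log2(1 + SNR_linear) = log2(1 + 1.1668) = 1.1156

1.1156 bits/channel use


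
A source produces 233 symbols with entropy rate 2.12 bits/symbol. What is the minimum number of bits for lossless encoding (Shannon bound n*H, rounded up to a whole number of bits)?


Minimum bits >= n * H = 233 * 2.12 = 493.96, rounded up to a whole number of bits = 494

494 bits


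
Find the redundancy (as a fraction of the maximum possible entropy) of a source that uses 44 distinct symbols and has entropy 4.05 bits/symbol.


H_max = log2(K) = log2(44) = 5.4594 bits/symbol. Redundancy = 1 - H/H_max = 1 - 4.05/5.4594 = 1 - 0.7418 = 0.2582

0.2582


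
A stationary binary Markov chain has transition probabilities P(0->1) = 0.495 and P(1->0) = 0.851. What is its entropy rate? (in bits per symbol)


Stationary distribution: pi_0 = p10/(p01+p10) = 0.6322, pi_1 = 0.3678. Entropy rate H' = pi_0*H(p01) + pi_1*H(p10) = 0.6322*0.9999 + 0.3678*0.6073 = 0.8555

0.8555 bits/symbol


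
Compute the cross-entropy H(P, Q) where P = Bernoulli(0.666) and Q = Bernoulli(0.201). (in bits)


H(P,Q) = -p*log2(q) - (1-p)*log2(1-q). -0.666*log2(0.201) = 1.541612; -0.334*log2(0.799) = 0.108127. H(P,Q) = 1.541612 + 0.108127 = 1.6497

1.6497 bits


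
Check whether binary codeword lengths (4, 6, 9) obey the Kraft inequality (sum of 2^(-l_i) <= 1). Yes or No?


Kraft sum = sum(2^(-l_i)) = 0.0801, need <= 1. Result: satisfied (a binary prefix-free code with these lengths exists)

Yes


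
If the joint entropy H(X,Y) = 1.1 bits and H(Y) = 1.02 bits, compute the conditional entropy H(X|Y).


H(X|Y) = H(X,Y) - H(Y) = 1.1 - 1.02 = 0.08

0.08 bits


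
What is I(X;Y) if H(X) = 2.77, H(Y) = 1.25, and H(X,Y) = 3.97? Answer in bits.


I(X;Y) = H(X) + H(Y) - H(X,Y) = 2.77 + 1.25 - 3.97 = 0.05

0.05 bits


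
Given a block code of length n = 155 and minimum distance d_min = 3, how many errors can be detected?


Detection capability = d_min - 1 = 3 - 1 = 2

2 errors


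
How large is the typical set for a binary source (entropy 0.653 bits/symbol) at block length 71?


log2|A_typical| = nH = 71 * 0.653 = 46.363, so |A_typical| ~ 2^46.363 = 9.050e+13

9.050e+13


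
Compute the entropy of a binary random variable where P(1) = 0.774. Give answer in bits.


H = -p*log2(p) - (1-p)*log2(1-p). -0.774*log2(0.774) = 0.286066; -0.226*log2(0.226) = 0.484907. H = 0.286066 + 0.484907 = 0.771

0.771 bits


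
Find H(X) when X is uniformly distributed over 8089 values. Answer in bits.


H = log2(n) = log2(8089) = 12.9817

12.9817 bits


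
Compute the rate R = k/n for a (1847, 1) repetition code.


Rate = k/n = 1/1847

1/1847


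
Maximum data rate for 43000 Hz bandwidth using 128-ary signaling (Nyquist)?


Rate = 2 * B * log2(M) = 2 * 43000 * 7.0 = 602000.0

602000.0 bps


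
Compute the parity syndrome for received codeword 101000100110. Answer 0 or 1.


Syndrome = XOR of all bits = 1 XOR 0 XOR 1 XOR 0 XOR 0 XOR 0 XOR 1 XOR 0 XOR 0 XOR 1 XOR 1 XOR 0 = 1

1


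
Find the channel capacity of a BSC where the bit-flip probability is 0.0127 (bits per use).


H(p) = -p*log2(p) - (1-p)*log2(1-p) = -0.0127*log2(0.0127) - 0.9873*log2(0.9873) = 0.079998 + 0.018205 = 0.0982. C = 1 - H(p) = 1 - 0.0982 = 0.9018

0.9018 bits


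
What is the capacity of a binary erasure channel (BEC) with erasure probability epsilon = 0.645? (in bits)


C = 1 - epsilon = 1 - 0.645 = 0.355

0.355 bits


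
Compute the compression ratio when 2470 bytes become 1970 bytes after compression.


Ratio = original / compressed = 2470 / 1970 = 1.2538

1.2538


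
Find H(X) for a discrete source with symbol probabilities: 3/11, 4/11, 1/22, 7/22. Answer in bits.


H = -sum(p_i * log2(p_i)). Terms: -(3/11)*log2(3/11) = 0.511219; -(4/11)*log2(4/11) = 0.530702; -(1/22)*log2(1/22) = 0.202701; -(7/22)*log2(7/22) = 0.525661. H = 0.511219 + 0.530702 + 0.202701 + 0.525661 = 1.7703

1.7703 bits


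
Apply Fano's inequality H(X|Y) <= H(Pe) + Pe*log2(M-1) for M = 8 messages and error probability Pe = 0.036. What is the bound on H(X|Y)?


H(Pe) = -Pe*log2(Pe) - (1-Pe)*log2(1-Pe) = -0.036*log2(0.036) - 0.964*log2(0.964) = 0.172651 + 0.050991 = 0.2236. Pe*log2(M-1) = 0.036*log2(7) = 0.101065. Bound = H(Pe) + Pe*log2(M-1) = 0.172651 + 0.050991 + 0.101065 = 0.3247

0.3247 bits


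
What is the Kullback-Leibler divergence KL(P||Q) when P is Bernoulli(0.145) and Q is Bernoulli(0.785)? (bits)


KL = p*log2(p/q) + (1-p)*log2((1-p)/(1-q)) = 0.145*log2(0.145/0.785) + 0.855*log2(0.855/0.215) = 1.3495

1.3495 bits


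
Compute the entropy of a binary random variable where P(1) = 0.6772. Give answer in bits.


H = -p*log2(p) - (1-p)*log2(1-p). -0.6772*log2(0.6772) = 0.380821; -0.3228*log2(0.3228) = 0.526580. H = 0.380821 + 0.526580 = 0.9074

0.9074 bits


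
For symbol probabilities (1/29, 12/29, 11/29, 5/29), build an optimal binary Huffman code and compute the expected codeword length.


Huffman construction (repeatedly merge the two least-probable nodes; each merge adds 1 bit to every symbol beneath it): 1/29 + 5/29 = 6/29; 6/29 + 11/29 = 17/29; 12/29 + 17/29 = 1. Resulting codeword lengths (in the order the probabilities were given): (3, 1, 2, 3). L_avg = sum(p_i * l_i) = 1/29*3 + 12/29*1 + 11/29*2 + 5/29*3 = 52/29 = 1.7931

1.7931 bits


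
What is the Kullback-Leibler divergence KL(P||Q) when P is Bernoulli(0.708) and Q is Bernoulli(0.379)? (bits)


KL = p*log2(p/q) + (1-p)*log2((1-p)/(1-q)) = 0.708*log2(0.708/0.379) + 0.292*log2(0.292/0.621) = 0.3204

0.3204 bits


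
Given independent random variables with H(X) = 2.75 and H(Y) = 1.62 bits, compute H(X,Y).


For independent variables, H(X,Y) = H(X) + H(Y) = 2.75 + 1.62 = 4.37

4.37 bits


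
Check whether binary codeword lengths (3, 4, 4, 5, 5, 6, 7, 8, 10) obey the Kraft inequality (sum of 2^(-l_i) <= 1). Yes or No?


Kraft sum = sum(2^(-l_i)) = 0.3408, need <= 1. Result: satisfied (a binary prefix-free code with these lengths exists)

Yes


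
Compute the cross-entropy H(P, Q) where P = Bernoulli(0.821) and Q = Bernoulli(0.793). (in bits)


H(P,Q) = -p*log2(q) - (1-p)*log2(1-q). -0.821*log2(0.793) = 0.274713; -0.179*log2(0.207) = 0.406741. H(P,Q) = 0.274713 + 0.406741 = 0.6815

0.6815 bits


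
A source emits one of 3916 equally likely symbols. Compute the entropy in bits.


H = log2(n) = log2(3916) = 11.9352

11.9352 bits


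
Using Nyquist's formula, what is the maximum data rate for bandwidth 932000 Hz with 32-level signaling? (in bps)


Rate = 2 * B * log2(M) = 2 * 932000 * 5.0 = 9320000.0

9320000.0 bps


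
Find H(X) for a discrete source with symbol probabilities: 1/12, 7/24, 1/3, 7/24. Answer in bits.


H = -sum(p_i * log2(p_i)). Terms: -(1/12)*log2(1/12) = 0.298747; -(7/24)*log2(7/24) = 0.518469; -(1/3)*log2(1/3) = 0.528321; -(7/24)*log2(7/24) = 0.518469. H = 0.298747 + 0.518469 + 0.528321 + 0.518469 = 1.864

1.864 bits


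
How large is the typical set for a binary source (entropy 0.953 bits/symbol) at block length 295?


log2|A_typical| = nH = 295 * 0.953 = 281.135, so |A_typical| ~ 2^281.135 = 4.266e+84

4.266e+84


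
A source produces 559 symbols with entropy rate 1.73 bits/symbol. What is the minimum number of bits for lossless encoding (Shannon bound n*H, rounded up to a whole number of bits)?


Minimum bits >= n * H = 559 * 1.73 = 967.07, rounded up to a whole number of bits = 968

968 bits


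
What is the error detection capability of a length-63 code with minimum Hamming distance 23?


Detection capability = d_min - 1 = 23 - 1 = 22

22 errors


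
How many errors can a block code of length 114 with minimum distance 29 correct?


Correction capability = floor((d-1)/2) = floor((29-1)/2) = 14

14 errors


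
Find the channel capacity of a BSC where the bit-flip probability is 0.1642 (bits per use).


H(p) = -p*log2(p) - (1-p)*log2(1-p) = -0.1642*log2(0.1642) - 0.8358*log2(0.8358) = 0.427983 + 0.216280 = 0.6443. C = 1 - H(p) = 1 - 0.6443 = 0.3557

0.3557 bits


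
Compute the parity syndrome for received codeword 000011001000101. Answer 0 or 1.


Syndrome = XOR of all bits = 0 XOR 0 XOR 0 XOR 0 XOR 1 XOR 1 XOR 0 XOR 0 XOR 1 XOR 0 XOR 0 XOR 0 XOR 1 XOR 0 XOR 1 = 1

1


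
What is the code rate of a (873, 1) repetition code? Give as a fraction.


Rate = k/n = 1/873

1/873


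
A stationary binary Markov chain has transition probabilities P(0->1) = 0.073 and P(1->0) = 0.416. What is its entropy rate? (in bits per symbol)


Stationary distribution: pi_0 = p10/(p01+p10) = 0.8507, pi_1 = 0.1493. Entropy rate H' = pi_0*H(p01) + pi_1*H(p10) = 0.8507*0.377 + 0.1493*0.9795 = 0.467

0.467 bits/symbol


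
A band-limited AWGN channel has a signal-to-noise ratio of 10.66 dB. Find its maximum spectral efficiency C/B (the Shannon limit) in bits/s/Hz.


SNR_linear = 10^(10.66/10) = 11.6413; C/B = log2(1 + SNR_linear) = log2(1 + 11.6413) = 3.6601

3.6601 bits/s/Hz


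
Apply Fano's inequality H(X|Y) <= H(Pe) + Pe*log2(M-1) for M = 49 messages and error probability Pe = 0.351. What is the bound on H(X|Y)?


H(Pe) = -Pe*log2(Pe) - (1-Pe)*log2(1-Pe) = -0.351*log2(0.351) - 0.649*log2(0.649) = 0.530170 + 0.404788 = 0.935. Pe*log2(M-1) = 0.351*log2(48) = 1.960322. Bound = H(Pe) + Pe*log2(M-1) = 0.530170 + 0.404788 + 1.960322 = 2.8953

2.8953 bits


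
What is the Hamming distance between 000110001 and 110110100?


Count differing positions: ^ ^ . . . . ^ . ^ = 4 differences

4


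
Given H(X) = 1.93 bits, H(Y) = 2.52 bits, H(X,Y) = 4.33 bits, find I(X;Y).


I(X;Y) = H(X) + H(Y) - H(X,Y) = 1.93 + 2.52 - 4.33 = 0.12

0.12 bits


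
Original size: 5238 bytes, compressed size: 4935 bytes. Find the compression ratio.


Ratio = original / compressed = 5238 / 4935 = 1.0614

1.0614


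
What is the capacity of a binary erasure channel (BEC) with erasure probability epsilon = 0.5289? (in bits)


C = 1 - epsilon = 1 - 0.5289 = 0.4711

0.4711 bits


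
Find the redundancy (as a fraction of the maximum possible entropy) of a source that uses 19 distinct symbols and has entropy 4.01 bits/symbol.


H_max = log2(K) = log2(19) = 4.2479 bits/symbol. Redundancy = 1 - H/H_max = 1 - 4.01/4.2479 = 1 - 0.944 = 0.056

0.056


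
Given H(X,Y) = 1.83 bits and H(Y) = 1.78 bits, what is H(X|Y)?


H(X|Y) = H(X,Y) - H(Y) = 1.83 - 1.78 = 0.05

0.05 bits


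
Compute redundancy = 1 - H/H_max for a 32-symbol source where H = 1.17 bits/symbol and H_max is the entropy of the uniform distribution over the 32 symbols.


H_max = log2(K) = log2(32) = 5.0 bits/symbol. Redundancy = 1 - H/H_max = 1 - 1.17/5.0 = 1 - 0.234 = 0.766

0.766


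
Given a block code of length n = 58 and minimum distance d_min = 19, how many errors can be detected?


Detection capability = d_min - 1 = 19 - 1 = 18

18 errors


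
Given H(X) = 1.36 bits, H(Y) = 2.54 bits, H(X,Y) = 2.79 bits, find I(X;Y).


I(X;Y) = H(X) + H(Y) - H(X,Y) = 1.36 + 2.54 - 2.79 = 1.11

1.11 bits


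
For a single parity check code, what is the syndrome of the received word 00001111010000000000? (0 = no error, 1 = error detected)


Syndrome = XOR of all bits = 0 XOR 0 XOR 0 XOR 0 XOR 1 XOR 1 XOR 1 XOR 1 XOR 0 XOR 1 XOR 0 XOR 0 XOR 0 XOR 0 XOR 0 XOR 0 XOR 0 XOR 0 XOR 0 XOR 0 = 1

1


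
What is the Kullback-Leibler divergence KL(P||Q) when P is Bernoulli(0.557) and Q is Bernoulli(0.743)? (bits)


KL = p*log2(p/q) + (1-p)*log2((1-p)/(1-q)) = 0.557*log2(0.557/0.743) + 0.443*log2(0.443/0.257) = 0.1165

0.1165 bits


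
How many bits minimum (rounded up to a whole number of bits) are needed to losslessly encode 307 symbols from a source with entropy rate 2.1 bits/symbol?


Minimum bits >= n * H = 307 * 2.1 = 644.7, rounded up to a whole number of bits = 645

645 bits


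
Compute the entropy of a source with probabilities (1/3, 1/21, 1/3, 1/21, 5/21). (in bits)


H = -sum(p_i * log2(p_i)). Terms: -(1/3)*log2(1/3) = 0.528321; -(1/21)*log2(1/21) = 0.209158; -(1/3)*log2(1/3) = 0.528321; -(1/21)*log2(1/21) = 0.209158; -(5/21)*log2(5/21) = 0.492950. H = 0.528321 + 0.209158 + 0.528321 + 0.209158 + 0.492950 = 1.9679

1.9679 bits
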